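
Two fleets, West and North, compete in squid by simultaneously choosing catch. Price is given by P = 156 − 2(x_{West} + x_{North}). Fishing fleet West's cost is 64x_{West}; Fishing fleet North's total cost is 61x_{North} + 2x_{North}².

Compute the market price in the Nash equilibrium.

Fishing fleet West's profit: π = x_{West}(156 − 2(x_{West} + x_{North})) − 64x_{West}.
∂π/∂x_{West} = 92 − 4x_{West} − 2x_{North} = 0, so x_{West} = 23 − 0.5x_{North}.
For North: ∂π/∂x_{North} = 95 − 8x_{North} − 2x_{West} = 0 ⇒ x_{North} = 11.875 − 0.25x_{West}.
Solving the two reaction functions simultaneously: (1 − (−0.5)(−0.25))x_{West} = 23 − 0.5·11.875, so 0.875x_{West} = 17.0625 and x_{West} = 19.5.
Then x_{North} = 11.875 − 0.25·19.5 = 7.
Equilibrium price: P = 156 − 2·26.5 = 103.

103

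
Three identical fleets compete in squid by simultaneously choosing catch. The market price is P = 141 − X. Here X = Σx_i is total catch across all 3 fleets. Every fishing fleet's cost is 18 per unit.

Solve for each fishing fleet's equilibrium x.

30.75

A representative fishing fleet's profit is π_i = x_i(141 − X) − 18x_i, with X = x_i + Σ_{j≠i} x_j.
First-order condition: 123 − 2x_i − Σ_{j≠i} x_j = 0.
With identical fishing fleets, set every x_j = x: then 123 − 2x − 2x = 0, i.e. x = 123/4 = 30.75.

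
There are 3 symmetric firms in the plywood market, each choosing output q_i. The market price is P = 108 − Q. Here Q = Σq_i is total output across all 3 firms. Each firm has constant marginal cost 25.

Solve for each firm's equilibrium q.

A representative firm's profit is π_i = q_i(108 − Q) − 25q_i, with Q = q_i + Σ_{j≠i} q_j.
First-order condition: 83 − 2q_i − Σ_{j≠i} q_j = 0.
Imposing symmetry (q_j = q for all j) turns Σ_{j≠i} q_j into 2q, so 83 = 4q and q = 20.75.

20.75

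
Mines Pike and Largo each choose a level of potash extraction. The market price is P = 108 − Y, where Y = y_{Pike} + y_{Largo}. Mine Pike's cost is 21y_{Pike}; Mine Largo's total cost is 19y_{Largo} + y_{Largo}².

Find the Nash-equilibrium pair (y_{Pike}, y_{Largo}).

Mine Pike's profit: π = y_{Pike}(108 − (y_{Pike} + y_{Largo})) − 21y_{Pike}.
∂π/∂y_{Pike} = 87 − 2y_{Pike} − y_{Largo} = 0, so y_{Pike} = 43.5 − 0.5y_{Largo}.
For Largo: ∂π/∂y_{Largo} = 89 − 4y_{Largo} − y_{Pike} = 0 ⇒ y_{Largo} = 22.25 − 0.25y_{Pike}.
Solving the two reaction functions simultaneously: (1 − (−0.5)(−0.25))y_{Pike} = 43.5 − 0.5·22.25, so 0.875y_{Pike} = 32.375 and y_{Pike} = 37.
Then y_{Largo} = 22.25 − 0.25·37 = 13.

37, 13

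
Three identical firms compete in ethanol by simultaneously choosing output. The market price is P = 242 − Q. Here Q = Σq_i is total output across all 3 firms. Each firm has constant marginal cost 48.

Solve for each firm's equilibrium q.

A representative firm's profit is π_i = q_i(242 − Q) − 48q_i, with Q = q_i + Σ_{j≠i} q_j.
First-order condition: 194 − 2q_i − Σ_{j≠i} q_j = 0.
Imposing symmetry (q_j = q for all j) turns Σ_{j≠i} q_j into 2q, so 194 = 4q and q = 48.5.

48.5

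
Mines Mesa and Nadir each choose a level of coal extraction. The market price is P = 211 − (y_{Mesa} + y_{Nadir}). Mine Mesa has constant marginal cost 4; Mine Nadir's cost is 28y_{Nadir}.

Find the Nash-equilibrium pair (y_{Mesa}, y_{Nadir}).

77, 53

Mine Mesa's profit: π = y_{Mesa}(211 − (y_{Mesa} + y_{Nadir})) − 4y_{Mesa}.
∂π/∂y_{Mesa} = 207 − 2y_{Mesa} − y_{Nadir} = 0, so y_{Mesa} = 103.5 − 0.5y_{Nadir}.
By the same steps for Nadir: y_{Nadir} = 91.5 − 0.5y_{Mesa}.
Substituting the second reaction function into the first: y_{Mesa} = 103.5 − 0.5(91.5 − 0.5y_{Mesa}), which gives 0.75y_{Mesa} = 57.75 ⇒ y_{Mesa} = 77.
Then y_{Nadir} = 91.5 − 0.5·77 = 53.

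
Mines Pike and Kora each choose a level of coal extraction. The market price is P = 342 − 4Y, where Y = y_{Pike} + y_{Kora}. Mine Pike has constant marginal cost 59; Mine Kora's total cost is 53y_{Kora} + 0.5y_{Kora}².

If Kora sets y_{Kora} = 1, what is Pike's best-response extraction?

Mine Pike's profit: π = y_{Pike}(342 − 4(y_{Pike} + y_{Kora})) − 59y_{Pike}.
∂π/∂y_{Pike} = 283 − 8y_{Pike} − 4y_{Kora} = 0, so y_{Pike} = 35.375 − 0.5y_{Kora}.
At y_{Kora} = 1: y_{Pike} = 35.375 − 0.5·1 = 34.875.

34.875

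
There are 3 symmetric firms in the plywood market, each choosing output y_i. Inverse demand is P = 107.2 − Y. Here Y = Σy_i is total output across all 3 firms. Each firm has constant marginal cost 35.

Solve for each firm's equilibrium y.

A representative firm's profit is π_i = y_i(107.2 − Y) − 35y_i, with Y = y_i + Σ_{j≠i} y_j.
First-order condition: 72.2 − 2y_i − Σ_{j≠i} y_j = 0.
In a symmetric equilibrium every firm chooses the same y, so Σ_{j≠i} y_j = 2y. The condition becomes 72.2 − 4y = 0, giving y = 72.2/4 = 18.05.

18.05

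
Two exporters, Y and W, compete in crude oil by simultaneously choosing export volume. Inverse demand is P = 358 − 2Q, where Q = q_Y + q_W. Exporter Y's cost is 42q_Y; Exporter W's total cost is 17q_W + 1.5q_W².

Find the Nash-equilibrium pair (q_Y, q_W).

Exporter Y's profit: π = q_Y(358 − 2(q_Y + q_W)) − 42q_Y.
∂π/∂q_Y = 316 − 4q_Y − 2q_W = 0, so q_Y = 79 − 0.5q_W.
For W: ∂π/∂q_W = 341 − 7q_W − 2q_Y = 0 ⇒ q_W = 341/7 − (2/7)q_Y.
Solving the two reaction functions simultaneously: (1 − (−0.5)(−2/7))q_Y = 79 − 0.5·(341/7), so (6/7)q_Y = 765/14 and q_Y = 63.75.
Then q_W = 341/7 − (2/7)·63.75 = 30.5.

63.75, 30.5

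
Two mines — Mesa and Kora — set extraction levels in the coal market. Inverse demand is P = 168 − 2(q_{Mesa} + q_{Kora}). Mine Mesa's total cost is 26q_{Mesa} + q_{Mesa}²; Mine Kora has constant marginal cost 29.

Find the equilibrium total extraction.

42

Mine Mesa's profit: π = q_{Mesa}(168 − 2(q_{Mesa} + q_{Kora})) − 26q_{Mesa} − q_{Mesa}².
∂π/∂q_{Mesa} = 142 − 6q_{Mesa} − 2q_{Kora} = 0, so q_{Mesa} = 71/3 − (1/3)q_{Kora}.
For Kora: ∂π/∂q_{Kora} = 139 − 4q_{Kora} − 2q_{Mesa} = 0 ⇒ q_{Kora} = 34.75 − 0.5q_{Mesa}.
Solving the two reaction functions simultaneously: (1 − (−1/3)(−0.5))q_{Mesa} = 71/3 − (1/3)·34.75, so (5/6)q_{Mesa} = 145/12 and q_{Mesa} = 14.5.
Then q_{Kora} = 34.75 − 0.5·14.5 = 27.5.
Total extraction: 14.5 + 27.5 = 42.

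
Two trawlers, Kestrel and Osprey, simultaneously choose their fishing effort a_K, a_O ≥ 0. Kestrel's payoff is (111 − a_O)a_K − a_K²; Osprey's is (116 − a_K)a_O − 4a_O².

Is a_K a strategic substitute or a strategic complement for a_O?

strategic substitutes

Expanding Kestrel's payoff: 111a_K − a_Oa_K − a_K².
∂π/∂a_K = 111 − a_O − 2a_K = 0, so a_K = 55.5 − 0.5a_O.
The best-response slope da_K/da_O = −0.5 < 0: the reaction function is downward-sloping, so the choices are strategic substitutes.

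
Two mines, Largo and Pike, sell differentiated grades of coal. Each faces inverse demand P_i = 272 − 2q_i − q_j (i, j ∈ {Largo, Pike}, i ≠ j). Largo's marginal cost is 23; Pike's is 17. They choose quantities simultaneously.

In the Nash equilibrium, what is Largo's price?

Mine Largo's profit: π = q_{Largo}(272 − 2q_{Largo} − q_{Pike}) − 23q_{Largo}.
∂π/∂q_{Largo} = 249 − 4q_{Largo} − q_{Pike} = 0 ⇒ q_{Largo} = 62.25 − 0.25q_{Pike}.
Similarly q_{Pike} = 63.75 − 0.25q_{Largo}.
Plugging q_{Pike} into Largo's best response: q_{Largo} = 62.25 − 0.25(63.75 − 0.25q_{Largo}) ⇒ 0.9375q_{Largo} = 46.3125, so q_{Largo} = 49.4.
Then q_{Pike} = 63.75 − 0.25·49.4 = 51.4.
P_{Largo} = 272 − 2·49.4 − 51.4 = 121.8.

121.8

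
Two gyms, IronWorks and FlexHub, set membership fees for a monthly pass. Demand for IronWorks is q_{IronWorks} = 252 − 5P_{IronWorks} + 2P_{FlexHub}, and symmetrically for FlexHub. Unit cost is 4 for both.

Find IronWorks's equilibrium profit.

IronWorks's profit: π = (P_{IronWorks} − 4)(252 − 5P_{IronWorks} + 2P_{FlexHub}).
∂π/∂P_{IronWorks} = 272 − 10P_{IronWorks} + 2P_{FlexHub} = 0 ⇒ P_{IronWorks} = 27.2 + 0.2P_{FlexHub}.
The game is symmetric, so in equilibrium P_{FlexHub} = P_{IronWorks}: the reaction function gives 0.8P_{IronWorks} = 27.2, hence P_{IronWorks} = 34.
q_{IronWorks} = 252 − 5·34 + 2·34 = 150.
Profit = (34 − 4)·150 = 4500.

4500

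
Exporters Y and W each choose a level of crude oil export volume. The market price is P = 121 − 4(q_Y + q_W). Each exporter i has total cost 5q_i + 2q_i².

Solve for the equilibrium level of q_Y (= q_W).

Exporter Y's profit: π = q_Y(121 − 4(q_Y + q_W)) − 5q_Y − 2q_Y².
∂π/∂q_Y = 116 − 12q_Y − 4q_W = 0, so q_Y = 29/3 − (1/3)q_W.
By symmetry q_W = q_Y; substituting into the reaction function, (4/3)q_Y = 29/3 and q_Y = 7.25.

7.25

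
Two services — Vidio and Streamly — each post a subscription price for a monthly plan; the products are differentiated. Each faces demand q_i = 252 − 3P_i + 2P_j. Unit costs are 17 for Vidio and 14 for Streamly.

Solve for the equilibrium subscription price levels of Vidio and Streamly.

Vidio's profit: π = (P_{Vidio} − 17)(252 − 3P_{Vidio} + 2P_{Streamly}).
∂π/∂P_{Vidio} = 303 − 6P_{Vidio} + 2P_{Streamly} = 0 ⇒ P_{Vidio} = 50.5 + (1/3)P_{Streamly}.
Similarly P_{Streamly} = 49 + (1/3)P_{Vidio}.
Solving the two reaction functions simultaneously: (1 − (1/3)(1/3))P_{Vidio} = 50.5 + (1/3)·49, so (8/9)P_{Vidio} = 401/6 and P_{Vidio} = 75.1875.
Then P_{Streamly} = 49 + (1/3)·75.1875 = 74.0625.

75.1875, 74.0625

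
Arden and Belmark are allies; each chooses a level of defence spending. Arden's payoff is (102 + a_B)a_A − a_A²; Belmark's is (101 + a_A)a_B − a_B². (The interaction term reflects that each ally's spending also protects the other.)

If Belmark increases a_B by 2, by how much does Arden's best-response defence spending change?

Expanding Arden's payoff: 102a_A + a_Ba_A − a_A².
∂π/∂a_A = 102 + a_B − 2a_A = 0, so a_A = 51 + 0.5a_B.
The reaction-function slope is 0.5, so a 2-unit rise in a_B moves a_A by 0.5 × 2 = 1. Arden's best response rises — the actions are strategic complements.

1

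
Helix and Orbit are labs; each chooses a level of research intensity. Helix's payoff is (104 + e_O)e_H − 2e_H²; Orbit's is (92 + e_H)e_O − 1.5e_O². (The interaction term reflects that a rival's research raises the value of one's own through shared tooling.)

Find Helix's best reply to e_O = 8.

28

Expanding Helix's payoff: 104e_H + e_Oe_H − 2e_H².
∂π/∂e_H = 104 + e_O − 4e_H = 0, so e_H = 26 + 0.25e_O.
At e_O = 8: e_H = 26 + 0.25·8 = 28.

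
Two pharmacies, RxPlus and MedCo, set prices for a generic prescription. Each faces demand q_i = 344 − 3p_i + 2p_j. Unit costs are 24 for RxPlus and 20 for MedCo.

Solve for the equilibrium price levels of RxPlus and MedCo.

103.25, 101.75

RxPlus's profit: π = (p_{RxPlus} − 24)(344 − 3p_{RxPlus} + 2p_{MedCo}).
∂π/∂p_{RxPlus} = 416 − 6p_{RxPlus} + 2p_{MedCo} = 0 ⇒ p_{RxPlus} = 208/3 + (1/3)p_{MedCo}.
Similarly p_{MedCo} = 202/3 + (1/3)p_{RxPlus}.
Solving the two reaction functions simultaneously: (1 − (1/3)(1/3))p_{RxPlus} = 208/3 + (1/3)·(202/3), so (8/9)p_{RxPlus} = 826/9 and p_{RxPlus} = 103.25.
Then p_{MedCo} = 202/3 + (1/3)·103.25 = 101.75.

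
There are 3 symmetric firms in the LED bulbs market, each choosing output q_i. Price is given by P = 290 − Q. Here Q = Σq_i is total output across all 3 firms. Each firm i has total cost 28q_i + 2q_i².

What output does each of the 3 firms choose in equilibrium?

A representative firm's profit is π_i = q_i(290 − Q) − 28q_i − 2q_i², with Q = q_i + Σ_{j≠i} q_j.
First-order condition: 262 − 6q_i − Σ_{j≠i} q_j = 0.
In a symmetric equilibrium every firm chooses the same q, so Σ_{j≠i} q_j = 2q. The condition becomes 262 − 8q = 0, giving q = 262/8 = 32.75.

32.75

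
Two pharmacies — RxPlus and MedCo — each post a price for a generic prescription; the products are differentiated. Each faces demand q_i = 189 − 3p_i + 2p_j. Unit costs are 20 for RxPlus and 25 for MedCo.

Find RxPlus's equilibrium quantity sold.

RxPlus's profit: π = (p_{RxPlus} − 20)(189 − 3p_{RxPlus} + 2p_{MedCo}).
∂π/∂p_{RxPlus} = 249 − 6p_{RxPlus} + 2p_{MedCo} = 0 ⇒ p_{RxPlus} = 41.5 + (1/3)p_{MedCo}.
Similarly p_{MedCo} = 44 + (1/3)p_{RxPlus}.
Substituting the second reaction function into the first: p_{RxPlus} = 41.5 + (1/3)(44 + (1/3)p_{RxPlus}), which gives (8/9)p_{RxPlus} = 337/6 ⇒ p_{RxPlus} = 63.1875.
Then p_{MedCo} = 44 + (1/3)·63.1875 = 65.0625.
q_{RxPlus} = 189 − 3·63.1875 + 2·65.0625 = 129.5625.

129.5625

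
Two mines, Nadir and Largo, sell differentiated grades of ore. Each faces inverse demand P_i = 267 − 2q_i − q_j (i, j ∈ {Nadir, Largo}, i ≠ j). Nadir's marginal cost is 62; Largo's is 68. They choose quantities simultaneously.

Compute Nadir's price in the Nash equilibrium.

144.8

Mine Nadir's profit: π = q_{Nadir}(267 − 2q_{Nadir} − q_{Largo}) − 62q_{Nadir}.
∂π/∂q_{Nadir} = 205 − 4q_{Nadir} − q_{Largo} = 0 ⇒ q_{Nadir} = 51.25 − 0.25q_{Largo}.
Similarly q_{Largo} = 49.75 − 0.25q_{Nadir}.
Substituting the second reaction function into the first: q_{Nadir} = 51.25 − 0.25(49.75 − 0.25q_{Nadir}), which gives 0.9375q_{Nadir} = 38.8125 ⇒ q_{Nadir} = 41.4.
Then q_{Largo} = 49.75 − 0.25·41.4 = 39.4.
P_{Nadir} = 267 − 2·41.4 − 39.4 = 144.8.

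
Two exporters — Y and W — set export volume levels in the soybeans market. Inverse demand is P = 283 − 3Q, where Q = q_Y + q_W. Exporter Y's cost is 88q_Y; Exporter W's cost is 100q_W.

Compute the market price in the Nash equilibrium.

157

Exporter Y's profit: π = q_Y(283 − 3(q_Y + q_W)) − 88q_Y.
∂π/∂q_Y = 195 − 6q_Y − 3q_W = 0, so q_Y = 32.5 − 0.5q_W.
By the same steps for W: q_W = 30.5 − 0.5q_Y.
Substituting the second reaction function into the first: q_Y = 32.5 − 0.5(30.5 − 0.5q_Y), which gives 0.75q_Y = 17.25 ⇒ q_Y = 23.
Then q_W = 30.5 − 0.5·23 = 19.
Equilibrium price: P = 283 − 3·42 = 157.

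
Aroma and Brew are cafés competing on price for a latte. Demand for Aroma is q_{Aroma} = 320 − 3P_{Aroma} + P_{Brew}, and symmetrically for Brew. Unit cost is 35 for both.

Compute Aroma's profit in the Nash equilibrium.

7500

Aroma's profit: π = (P_{Aroma} − 35)(320 − 3P_{Aroma} + P_{Brew}).
∂π/∂P_{Aroma} = 425 − 6P_{Aroma} + P_{Brew} = 0 ⇒ P_{Aroma} = 425/6 + (1/6)P_{Brew}.
By symmetry P_{Brew} = P_{Aroma}; substituting into the reaction function, (5/6)P_{Aroma} = 425/6 and P_{Aroma} = 85.
q_{Aroma} = 320 − 3·85 + 85 = 150.
Profit = (85 − 35)·150 = 7500.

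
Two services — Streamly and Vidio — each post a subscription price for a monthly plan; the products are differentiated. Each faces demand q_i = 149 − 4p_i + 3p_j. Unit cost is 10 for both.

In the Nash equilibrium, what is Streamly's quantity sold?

Streamly's profit: π = (p_{Streamly} − 10)(149 − 4p_{Streamly} + 3p_{Vidio}).
∂π/∂p_{Streamly} = 189 − 8p_{Streamly} + 3p_{Vidio} = 0 ⇒ p_{Streamly} = 23.625 + 0.375p_{Vidio}.
By symmetry p_{Vidio} = p_{Streamly}; substituting into the reaction function, 0.625p_{Streamly} = 23.625 and p_{Streamly} = 37.8.
q_{Streamly} = 149 − 4·37.8 + 3·37.8 = 111.2.

111.2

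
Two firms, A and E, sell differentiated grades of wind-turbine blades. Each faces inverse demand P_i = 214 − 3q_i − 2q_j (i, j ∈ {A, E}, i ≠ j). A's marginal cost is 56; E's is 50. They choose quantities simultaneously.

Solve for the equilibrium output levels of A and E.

Firm A's profit: π = q_A(214 − 3q_A − 2q_E) − 56q_A.
∂π/∂q_A = 158 − 6q_A − 2q_E = 0 ⇒ q_A = 79/3 − (1/3)q_E.
Similarly q_E = 82/3 − (1/3)q_A.
Plugging q_E into A's best response: q_A = 79/3 − (1/3)(82/3 − (1/3)q_A) ⇒ (8/9)q_A = 155/9, so q_A = 19.375.
Then q_E = 82/3 − (1/3)·19.375 = 20.875.

19.375, 20.875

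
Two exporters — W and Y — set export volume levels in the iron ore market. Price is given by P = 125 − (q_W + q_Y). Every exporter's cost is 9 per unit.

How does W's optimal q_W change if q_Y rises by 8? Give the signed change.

-4

Exporter W's profit: π = q_W(125 − (q_W + q_Y)) − 9q_W.
∂π/∂q_W = 116 − 2q_W − q_Y = 0, so q_W = 58 − 0.5q_Y.
The reaction-function slope is −0.5, so an 8-unit rise in q_Y moves q_W by −0.5 × 8 = −4. W's best response falls — the actions are strategic substitutes.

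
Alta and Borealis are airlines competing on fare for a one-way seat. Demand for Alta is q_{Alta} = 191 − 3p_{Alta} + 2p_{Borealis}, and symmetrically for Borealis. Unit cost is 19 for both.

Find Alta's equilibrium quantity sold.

129

Alta's profit: π = (p_{Alta} − 19)(191 − 3p_{Alta} + 2p_{Borealis}).
∂π/∂p_{Alta} = 248 − 6p_{Alta} + 2p_{Borealis} = 0 ⇒ p_{Alta} = 124/3 + (1/3)p_{Borealis}.
Setting p_{Alta} = p_{Borealis} in the reaction function: p_{Alta} = 124/3 + (1/3)p_{Alta}, so p_{Alta} = (124/3) / (2/3) = 62.
q_{Alta} = 191 − 3·62 + 2·62 = 129.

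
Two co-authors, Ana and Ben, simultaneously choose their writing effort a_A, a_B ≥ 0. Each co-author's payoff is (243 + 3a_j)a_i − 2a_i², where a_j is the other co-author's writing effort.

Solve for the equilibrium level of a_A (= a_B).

243

Ana's payoff is (243 + 3a_B)a_A − 2a_A².
∂π/∂a_A = 243 + 3a_B − 4a_A = 0, so a_A = 60.75 + 0.75a_B.
The game is symmetric, so in equilibrium a_B = a_A: the reaction function gives 0.25a_A = 60.75, hence a_A = 243.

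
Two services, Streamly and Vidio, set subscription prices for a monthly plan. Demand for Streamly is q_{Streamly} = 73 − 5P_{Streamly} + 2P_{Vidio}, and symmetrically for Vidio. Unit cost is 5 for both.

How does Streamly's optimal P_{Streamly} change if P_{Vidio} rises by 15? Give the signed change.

3

Streamly's profit: π = (P_{Streamly} − 5)(73 − 5P_{Streamly} + 2P_{Vidio}).
∂π/∂P_{Streamly} = 98 − 10P_{Streamly} + 2P_{Vidio} = 0 ⇒ P_{Streamly} = 9.8 + 0.2P_{Vidio}.
The reaction-function slope is 0.2, so a 15-unit rise in P_{Vidio} moves P_{Streamly} by 0.2 × 15 = 3. Streamly's best response rises — the actions are strategic complements.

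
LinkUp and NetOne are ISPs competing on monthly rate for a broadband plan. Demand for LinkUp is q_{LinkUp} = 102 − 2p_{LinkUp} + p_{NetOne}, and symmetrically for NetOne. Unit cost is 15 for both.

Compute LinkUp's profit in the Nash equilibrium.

LinkUp's profit: π = (p_{LinkUp} − 15)(102 − 2p_{LinkUp} + p_{NetOne}).
∂π/∂p_{LinkUp} = 132 − 4p_{LinkUp} + p_{NetOne} = 0 ⇒ p_{LinkUp} = 33 + 0.25p_{NetOne}.
Setting p_{LinkUp} = p_{NetOne} in the reaction function: p_{LinkUp} = 33 + 0.25p_{LinkUp}, so p_{LinkUp} = 33 / 0.75 = 44.
q_{LinkUp} = 102 − 2·44 + 44 = 58.
Profit = (44 − 15)·58 = 1682.

1682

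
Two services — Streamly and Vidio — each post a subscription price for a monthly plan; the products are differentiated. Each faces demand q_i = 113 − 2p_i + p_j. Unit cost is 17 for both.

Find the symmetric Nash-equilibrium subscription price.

49

Streamly's profit: π = (p_{Streamly} − 17)(113 − 2p_{Streamly} + p_{Vidio}).
∂π/∂p_{Streamly} = 147 − 4p_{Streamly} + p_{Vidio} = 0 ⇒ p_{Streamly} = 36.75 + 0.25p_{Vidio}.
The game is symmetric, so in equilibrium p_{Vidio} = p_{Streamly}: the reaction function gives 0.75p_{Streamly} = 36.75, hence p_{Streamly} = 49.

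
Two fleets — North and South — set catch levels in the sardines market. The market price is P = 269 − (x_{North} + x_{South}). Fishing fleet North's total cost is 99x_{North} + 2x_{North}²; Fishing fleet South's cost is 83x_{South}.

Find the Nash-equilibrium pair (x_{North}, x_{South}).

14, 86

Fishing fleet North's profit: π = x_{North}(269 − (x_{North} + x_{South})) − 99x_{North} − 2x_{North}².
∂π/∂x_{North} = 170 − 6x_{North} − x_{South} = 0, so x_{North} = 85/3 − (1/6)x_{South}.
For South: ∂π/∂x_{South} = 186 − 2x_{South} − x_{North} = 0 ⇒ x_{South} = 93 − 0.5x_{North}.
Plugging x_{South} into North's best response: x_{North} = 85/3 − (1/6)(93 − 0.5x_{North}) ⇒ (11/12)x_{North} = 77/6, so x_{North} = 14.
Then x_{South} = 93 − 0.5·14 = 86.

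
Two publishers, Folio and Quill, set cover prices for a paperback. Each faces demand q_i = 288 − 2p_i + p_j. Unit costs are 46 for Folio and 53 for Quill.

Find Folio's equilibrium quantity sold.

163.2

Folio's profit: π = (p_{Folio} − 46)(288 − 2p_{Folio} + p_{Quill}).
∂π/∂p_{Folio} = 380 − 4p_{Folio} + p_{Quill} = 0 ⇒ p_{Folio} = 95 + 0.25p_{Quill}.
Similarly p_{Quill} = 98.5 + 0.25p_{Folio}.
Substituting the second reaction function into the first: p_{Folio} = 95 + 0.25(98.5 + 0.25p_{Folio}), which gives 0.9375p_{Folio} = 119.625 ⇒ p_{Folio} = 127.6.
Then p_{Quill} = 98.5 + 0.25·127.6 = 130.4.
q_{Folio} = 288 − 2·127.6 + 130.4 = 163.2.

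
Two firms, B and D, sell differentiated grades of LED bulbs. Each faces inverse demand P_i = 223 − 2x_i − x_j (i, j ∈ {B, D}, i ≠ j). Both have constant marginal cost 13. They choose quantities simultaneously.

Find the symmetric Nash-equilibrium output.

42

Firm B's profit: π = x_B(223 − 2x_B − x_D) − 13x_B.
∂π/∂x_B = 210 − 4x_B − x_D = 0 ⇒ x_B = 52.5 − 0.25x_D.
The game is symmetric, so in equilibrium x_D = x_B: the reaction function gives 1.25x_B = 52.5, hence x_B = 42.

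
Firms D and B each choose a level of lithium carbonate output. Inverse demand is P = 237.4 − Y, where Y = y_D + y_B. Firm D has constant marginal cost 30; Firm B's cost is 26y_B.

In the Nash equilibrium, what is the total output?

139.6

Firm D's profit: π = y_D(237.4 − (y_D + y_B)) − 30y_D.
∂π/∂y_D = 207.4 − 2y_D − y_B = 0, so y_D = 103.7 − 0.5y_B.
By the same steps for B: y_B = 105.7 − 0.5y_D.
Plugging y_B into D's best response: y_D = 103.7 − 0.5(105.7 − 0.5y_D) ⇒ 0.75y_D = 50.85, so y_D = 67.8.
Then y_B = 105.7 − 0.5·67.8 = 71.8.
Total output: 67.8 + 71.8 = 139.6.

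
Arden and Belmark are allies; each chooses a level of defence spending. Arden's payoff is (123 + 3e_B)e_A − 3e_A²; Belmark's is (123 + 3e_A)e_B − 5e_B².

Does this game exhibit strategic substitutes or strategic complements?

strategic complements

Expanding Arden's payoff: 123e_A + 3e_Be_A − 3e_A².
∂π/∂e_A = 123 + 3e_B − 6e_A = 0, so e_A = 20.5 + 0.5e_B.
The best-response slope de_A/de_B = 0.5 > 0: the reaction function is upward-sloping, so the choices are strategic complements.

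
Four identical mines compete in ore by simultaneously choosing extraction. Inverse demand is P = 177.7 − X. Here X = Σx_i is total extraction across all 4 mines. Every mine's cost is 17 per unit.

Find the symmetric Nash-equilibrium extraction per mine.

A representative mine's profit is π_i = x_i(177.7 − X) − 17x_i, with X = x_i + Σ_{j≠i} x_j.
First-order condition: 160.7 − 2x_i − Σ_{j≠i} x_j = 0.
In a symmetric equilibrium every mine chooses the same x, so Σ_{j≠i} x_j = 3x. The condition becomes 160.7 − 5x = 0, giving x = 160.7/5 = 32.14.

32.14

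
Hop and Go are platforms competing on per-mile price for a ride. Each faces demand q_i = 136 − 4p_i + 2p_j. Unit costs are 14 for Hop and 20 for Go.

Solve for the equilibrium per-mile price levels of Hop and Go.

Hop's profit: π = (p_{Hop} − 14)(136 − 4p_{Hop} + 2p_{Go}).
∂π/∂p_{Hop} = 192 − 8p_{Hop} + 2p_{Go} = 0 ⇒ p_{Hop} = 24 + 0.25p_{Go}.
Similarly p_{Go} = 27 + 0.25p_{Hop}.
Solving the two reaction functions simultaneously: (1 − (0.25)(0.25))p_{Hop} = 24 + 0.25·27, so 0.9375p_{Hop} = 30.75 and p_{Hop} = 32.8.
Then p_{Go} = 27 + 0.25·32.8 = 35.2.

32.8, 35.2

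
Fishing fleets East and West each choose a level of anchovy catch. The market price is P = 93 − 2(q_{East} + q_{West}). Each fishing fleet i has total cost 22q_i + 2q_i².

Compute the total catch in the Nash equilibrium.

Fishing fleet East's profit: π = q_{East}(93 − 2(q_{East} + q_{West})) − 22q_{East} − 2q_{East}².
∂π/∂q_{East} = 71 − 8q_{East} − 2q_{West} = 0, so q_{East} = 8.875 − 0.25q_{West}.
The game is symmetric, so in equilibrium q_{West} = q_{East}: the reaction function gives 1.25q_{East} = 8.875, hence q_{East} = 7.1.
Total catch: 7.1 + 7.1 = 14.2.

14.2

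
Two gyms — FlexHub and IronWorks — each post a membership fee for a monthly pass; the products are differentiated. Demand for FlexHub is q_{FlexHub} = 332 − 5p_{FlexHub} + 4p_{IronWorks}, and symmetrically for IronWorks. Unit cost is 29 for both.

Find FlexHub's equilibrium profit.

FlexHub's profit: π = (p_{FlexHub} − 29)(332 − 5p_{FlexHub} + 4p_{IronWorks}).
∂π/∂p_{FlexHub} = 477 − 10p_{FlexHub} + 4p_{IronWorks} = 0 ⇒ p_{FlexHub} = 47.7 + 0.4p_{IronWorks}.
By symmetry p_{IronWorks} = p_{FlexHub}; substituting into the reaction function, 0.6p_{FlexHub} = 47.7 and p_{FlexHub} = 79.5.
q_{FlexHub} = 332 − 5·79.5 + 4·79.5 = 252.5.
Profit = (79.5 − 29)·252.5 = 12751.25.

12751.25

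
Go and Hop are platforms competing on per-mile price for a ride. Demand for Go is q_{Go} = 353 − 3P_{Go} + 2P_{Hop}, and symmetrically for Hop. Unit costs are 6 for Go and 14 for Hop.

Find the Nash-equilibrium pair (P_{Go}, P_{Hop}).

94.25, 97.25

Go's profit: π = (P_{Go} − 6)(353 − 3P_{Go} + 2P_{Hop}).
∂π/∂P_{Go} = 371 − 6P_{Go} + 2P_{Hop} = 0 ⇒ P_{Go} = 371/6 + (1/3)P_{Hop}.
Similarly P_{Hop} = 395/6 + (1/3)P_{Go}.
Substituting the second reaction function into the first: P_{Go} = 371/6 + (1/3)(395/6 + (1/3)P_{Go}), which gives (8/9)P_{Go} = 754/9 ⇒ P_{Go} = 94.25.
Then P_{Hop} = 395/6 + (1/3)·94.25 = 97.25.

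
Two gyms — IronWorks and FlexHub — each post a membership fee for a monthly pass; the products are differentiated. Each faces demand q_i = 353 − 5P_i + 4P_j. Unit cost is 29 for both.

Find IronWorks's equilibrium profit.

IronWorks's profit: π = (P_{IronWorks} − 29)(353 − 5P_{IronWorks} + 4P_{FlexHub}).
∂π/∂P_{IronWorks} = 498 − 10P_{IronWorks} + 4P_{FlexHub} = 0 ⇒ P_{IronWorks} = 49.8 + 0.4P_{FlexHub}.
Setting P_{IronWorks} = P_{FlexHub} in the reaction function: P_{IronWorks} = 49.8 + 0.4P_{IronWorks}, so P_{IronWorks} = 49.8 / 0.6 = 83.
q_{IronWorks} = 353 − 5·83 + 4·83 = 270.
Profit = (83 − 29)·270 = 14580.

14580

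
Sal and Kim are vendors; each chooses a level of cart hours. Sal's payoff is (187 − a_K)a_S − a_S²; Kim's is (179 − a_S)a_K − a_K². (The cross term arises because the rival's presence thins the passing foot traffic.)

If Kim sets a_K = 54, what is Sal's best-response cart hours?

66.5

Expanding Sal's payoff: 187a_S − a_Ka_S − a_S².
∂π/∂a_S = 187 − a_K − 2a_S = 0, so a_S = 93.5 − 0.5a_K.
At a_K = 54: a_S = 93.5 − 0.5·54 = 66.5.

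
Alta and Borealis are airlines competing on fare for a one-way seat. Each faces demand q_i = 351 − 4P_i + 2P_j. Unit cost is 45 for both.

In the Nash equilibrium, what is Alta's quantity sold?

Alta's profit: π = (P_{Alta} − 45)(351 − 4P_{Alta} + 2P_{Borealis}).
∂π/∂P_{Alta} = 531 − 8P_{Alta} + 2P_{Borealis} = 0 ⇒ P_{Alta} = 66.375 + 0.25P_{Borealis}.
By symmetry P_{Borealis} = P_{Alta}; substituting into the reaction function, 0.75P_{Alta} = 66.375 and P_{Alta} = 88.5.
q_{Alta} = 351 − 4·88.5 + 2·88.5 = 174.

174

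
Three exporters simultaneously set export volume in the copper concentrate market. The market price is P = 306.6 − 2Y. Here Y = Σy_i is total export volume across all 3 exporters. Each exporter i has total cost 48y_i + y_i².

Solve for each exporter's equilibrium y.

A representative exporter's profit is π_i = y_i(306.6 − 2Y) − 48y_i − y_i², with Y = y_i + Σ_{j≠i} y_j.
First-order condition: 258.6 − 6y_i − 2Σ_{j≠i} y_j = 0.
Imposing symmetry (y_j = y for all j) turns Σ_{j≠i} y_j into 2y, so 258.6 = 10y and y = 25.86.

25.86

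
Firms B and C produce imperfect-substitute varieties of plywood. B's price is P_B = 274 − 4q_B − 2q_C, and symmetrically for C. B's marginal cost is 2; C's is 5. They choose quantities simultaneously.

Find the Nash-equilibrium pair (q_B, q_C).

27.3, 26.8

Firm B's profit: π = q_B(274 − 4q_B − 2q_C) − 2q_B.
∂π/∂q_B = 272 − 8q_B − 2q_C = 0 ⇒ q_B = 34 − 0.25q_C.
Similarly q_C = 33.625 − 0.25q_B.
Plugging q_C into B's best response: q_B = 34 − 0.25(33.625 − 0.25q_B) ⇒ 0.9375q_B = 819/32, so q_B = 27.3.
Then q_C = 33.625 − 0.25·27.3 = 26.8.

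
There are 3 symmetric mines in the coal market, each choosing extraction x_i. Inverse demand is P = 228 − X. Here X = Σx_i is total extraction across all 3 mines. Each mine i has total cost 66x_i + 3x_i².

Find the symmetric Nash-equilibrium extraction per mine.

16.2

A representative mine's profit is π_i = x_i(228 − X) − 66x_i − 3x_i², with X = x_i + Σ_{j≠i} x_j.
First-order condition: 162 − 8x_i − Σ_{j≠i} x_j = 0.
Imposing symmetry (x_j = x for all j) turns Σ_{j≠i} x_j into 2x, so 162 = 10x and x = 16.2.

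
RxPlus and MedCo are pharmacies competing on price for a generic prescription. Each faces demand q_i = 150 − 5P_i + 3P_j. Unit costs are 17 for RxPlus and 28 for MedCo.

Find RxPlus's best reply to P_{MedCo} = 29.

32.2

RxPlus's profit: π = (P_{RxPlus} − 17)(150 − 5P_{RxPlus} + 3P_{MedCo}).
∂π/∂P_{RxPlus} = 235 − 10P_{RxPlus} + 3P_{MedCo} = 0 ⇒ P_{RxPlus} = 23.5 + 0.3P_{MedCo}.
At P_{MedCo} = 29: P_{RxPlus} = 23.5 + 0.3·29 = 32.2.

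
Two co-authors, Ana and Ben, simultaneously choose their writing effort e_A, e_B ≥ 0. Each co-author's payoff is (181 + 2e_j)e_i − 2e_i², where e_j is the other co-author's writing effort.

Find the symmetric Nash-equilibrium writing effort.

Ana's payoff is (181 + 2e_B)e_A − 2e_A².
∂π/∂e_A = 181 + 2e_B − 4e_A = 0, so e_A = 45.25 + 0.5e_B.
Setting e_A = e_B in the reaction function: e_A = 45.25 + 0.5e_A, so e_A = 45.25 / 0.5 = 90.5.

90.5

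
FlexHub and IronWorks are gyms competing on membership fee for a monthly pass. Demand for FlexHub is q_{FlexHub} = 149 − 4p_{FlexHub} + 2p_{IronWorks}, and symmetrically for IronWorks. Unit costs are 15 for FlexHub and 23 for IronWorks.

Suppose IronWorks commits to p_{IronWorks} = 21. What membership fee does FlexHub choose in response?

FlexHub's profit: π = (p_{FlexHub} − 15)(149 − 4p_{FlexHub} + 2p_{IronWorks}).
∂π/∂p_{FlexHub} = 209 − 8p_{FlexHub} + 2p_{IronWorks} = 0 ⇒ p_{FlexHub} = 26.125 + 0.25p_{IronWorks}.
At p_{IronWorks} = 21: p_{FlexHub} = 26.125 + 0.25·21 = 31.375.

31.375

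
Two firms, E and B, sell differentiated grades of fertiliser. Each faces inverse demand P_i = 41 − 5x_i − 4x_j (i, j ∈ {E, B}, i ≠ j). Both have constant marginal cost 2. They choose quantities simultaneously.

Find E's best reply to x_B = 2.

Firm E's profit: π = x_E(41 − 5x_E − 4x_B) − 2x_E.
∂π/∂x_E = 39 − 10x_E − 4x_B = 0 ⇒ x_E = 3.9 − 0.4x_B.
At x_B = 2: x_E = 3.9 − 0.4·2 = 3.1.

3.1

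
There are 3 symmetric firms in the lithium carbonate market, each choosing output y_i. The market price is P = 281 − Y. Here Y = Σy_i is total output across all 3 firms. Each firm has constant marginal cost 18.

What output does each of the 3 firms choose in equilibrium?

A representative firm's profit is π_i = y_i(281 − Y) − 18y_i, with Y = y_i + Σ_{j≠i} y_j.
First-order condition: 263 − 2y_i − Σ_{j≠i} y_j = 0.
In a symmetric equilibrium every firm chooses the same y, so Σ_{j≠i} y_j = 2y. The condition becomes 263 − 4y = 0, giving y = 263/4 = 65.75.

65.75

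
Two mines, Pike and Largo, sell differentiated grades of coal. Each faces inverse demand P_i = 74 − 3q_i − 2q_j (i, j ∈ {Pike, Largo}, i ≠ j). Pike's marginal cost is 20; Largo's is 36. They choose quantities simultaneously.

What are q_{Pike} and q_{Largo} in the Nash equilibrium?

Mine Pike's profit: π = q_{Pike}(74 − 3q_{Pike} − 2q_{Largo}) − 20q_{Pike}.
∂π/∂q_{Pike} = 54 − 6q_{Pike} − 2q_{Largo} = 0 ⇒ q_{Pike} = 9 − (1/3)q_{Largo}.
Similarly q_{Largo} = 19/3 − (1/3)q_{Pike}.
Plugging q_{Largo} into Pike's best response: q_{Pike} = 9 − (1/3)(19/3 − (1/3)q_{Pike}) ⇒ (8/9)q_{Pike} = 62/9, so q_{Pike} = 7.75.
Then q_{Largo} = 19/3 − (1/3)·7.75 = 3.75.

7.75, 3.75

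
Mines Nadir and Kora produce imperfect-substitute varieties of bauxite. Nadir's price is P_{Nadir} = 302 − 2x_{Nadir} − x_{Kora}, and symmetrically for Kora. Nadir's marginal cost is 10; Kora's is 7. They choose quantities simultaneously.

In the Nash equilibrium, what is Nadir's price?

126.4

Mine Nadir's profit: π = x_{Nadir}(302 − 2x_{Nadir} − x_{Kora}) − 10x_{Nadir}.
∂π/∂x_{Nadir} = 292 − 4x_{Nadir} − x_{Kora} = 0 ⇒ x_{Nadir} = 73 − 0.25x_{Kora}.
Similarly x_{Kora} = 73.75 − 0.25x_{Nadir}.
Plugging x_{Kora} into Nadir's best response: x_{Nadir} = 73 − 0.25(73.75 − 0.25x_{Nadir}) ⇒ 0.9375x_{Nadir} = 54.5625, so x_{Nadir} = 58.2.
Then x_{Kora} = 73.75 − 0.25·58.2 = 59.2.
P_{Nadir} = 302 − 2·58.2 − 59.2 = 126.4.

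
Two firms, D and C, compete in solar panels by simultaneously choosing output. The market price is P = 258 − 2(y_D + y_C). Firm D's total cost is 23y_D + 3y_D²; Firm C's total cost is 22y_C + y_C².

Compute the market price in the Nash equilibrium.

Firm D's profit: π = y_D(258 − 2(y_D + y_C)) − 23y_D − 3y_D².
∂π/∂y_D = 235 − 10y_D − 2y_C = 0, so y_D = 23.5 − 0.2y_C.
For C: ∂π/∂y_C = 236 − 6y_C − 2y_D = 0 ⇒ y_C = 118/3 − (1/3)y_D.
Substituting the second reaction function into the first: y_D = 23.5 − 0.2(118/3 − (1/3)y_D), which gives (14/15)y_D = 469/30 ⇒ y_D = 16.75.
Then y_C = 118/3 − (1/3)·16.75 = 33.75.
Equilibrium price: P = 258 − 2·50.5 = 157.

157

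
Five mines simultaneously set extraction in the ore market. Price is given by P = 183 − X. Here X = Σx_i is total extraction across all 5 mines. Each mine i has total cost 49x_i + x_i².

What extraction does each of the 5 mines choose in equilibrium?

16.75

A representative mine's profit is π_i = x_i(183 − X) − 49x_i − x_i², with X = x_i + Σ_{j≠i} x_j.
First-order condition: 134 − 4x_i − Σ_{j≠i} x_j = 0.
Imposing symmetry (x_j = x for all j) turns Σ_{j≠i} x_j into 4x, so 134 = 8x and x = 16.75.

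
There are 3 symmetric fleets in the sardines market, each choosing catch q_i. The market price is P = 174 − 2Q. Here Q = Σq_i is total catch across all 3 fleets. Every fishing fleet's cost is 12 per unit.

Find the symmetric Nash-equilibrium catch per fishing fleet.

20.25

A representative fishing fleet's profit is π_i = q_i(174 − 2Q) − 12q_i, with Q = q_i + Σ_{j≠i} q_j.
First-order condition: 162 − 4q_i − 2Σ_{j≠i} q_j = 0.
Imposing symmetry (q_j = q for all j) turns Σ_{j≠i} q_j into 2q, so 162 = 8q and q = 20.25.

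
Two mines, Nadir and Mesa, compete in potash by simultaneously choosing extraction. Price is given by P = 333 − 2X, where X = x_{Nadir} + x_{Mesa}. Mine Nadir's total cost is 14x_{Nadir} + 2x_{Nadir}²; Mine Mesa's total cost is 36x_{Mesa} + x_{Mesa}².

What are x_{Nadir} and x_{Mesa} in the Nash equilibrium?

30, 39.5

Mine Nadir's profit: π = x_{Nadir}(333 − 2(x_{Nadir} + x_{Mesa})) − 14x_{Nadir} − 2x_{Nadir}².
∂π/∂x_{Nadir} = 319 − 8x_{Nadir} − 2x_{Mesa} = 0, so x_{Nadir} = 39.875 − 0.25x_{Mesa}.
For Mesa: ∂π/∂x_{Mesa} = 297 − 6x_{Mesa} − 2x_{Nadir} = 0 ⇒ x_{Mesa} = 49.5 − (1/3)x_{Nadir}.
Substituting the second reaction function into the first: x_{Nadir} = 39.875 − 0.25(49.5 − (1/3)x_{Nadir}), which gives (11/12)x_{Nadir} = 27.5 ⇒ x_{Nadir} = 30.
Then x_{Mesa} = 49.5 − (1/3)·30 = 39.5.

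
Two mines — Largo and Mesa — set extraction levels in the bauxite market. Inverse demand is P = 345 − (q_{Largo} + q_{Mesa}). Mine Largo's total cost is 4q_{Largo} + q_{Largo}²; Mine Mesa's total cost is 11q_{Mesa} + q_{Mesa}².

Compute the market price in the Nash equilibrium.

210

Mine Largo's profit: π = q_{Largo}(345 − (q_{Largo} + q_{Mesa})) − 4q_{Largo} − q_{Largo}².
∂π/∂q_{Largo} = 341 − 4q_{Largo} − q_{Mesa} = 0, so q_{Largo} = 85.25 − 0.25q_{Mesa}.
By the same steps for Mesa: q_{Mesa} = 83.5 − 0.25q_{Largo}.
Substituting the second reaction function into the first: q_{Largo} = 85.25 − 0.25(83.5 − 0.25q_{Largo}), which gives 0.9375q_{Largo} = 64.375 ⇒ q_{Largo} = 206/3.
Then q_{Mesa} = 83.5 − 0.25·(206/3) = 199/3.
Equilibrium price: P = 345 − 135 = 210.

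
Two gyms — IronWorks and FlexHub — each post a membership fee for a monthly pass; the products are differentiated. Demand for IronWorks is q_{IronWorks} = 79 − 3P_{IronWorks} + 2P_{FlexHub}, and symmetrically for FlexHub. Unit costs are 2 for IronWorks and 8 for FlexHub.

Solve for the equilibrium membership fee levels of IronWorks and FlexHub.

IronWorks's profit: π = (P_{IronWorks} − 2)(79 − 3P_{IronWorks} + 2P_{FlexHub}).
∂π/∂P_{IronWorks} = 85 − 6P_{IronWorks} + 2P_{FlexHub} = 0 ⇒ P_{IronWorks} = 85/6 + (1/3)P_{FlexHub}.
Similarly P_{FlexHub} = 103/6 + (1/3)P_{IronWorks}.
Plugging P_{FlexHub} into IronWorks's best response: P_{IronWorks} = 85/6 + (1/3)(103/6 + (1/3)P_{IronWorks}) ⇒ (8/9)P_{IronWorks} = 179/9, so P_{IronWorks} = 22.375.
Then P_{FlexHub} = 103/6 + (1/3)·22.375 = 24.625.

22.375, 24.625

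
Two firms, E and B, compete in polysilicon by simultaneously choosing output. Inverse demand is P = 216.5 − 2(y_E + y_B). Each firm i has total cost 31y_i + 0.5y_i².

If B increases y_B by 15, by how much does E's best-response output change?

Firm E's profit: π = y_E(216.5 − 2(y_E + y_B)) − 31y_E − 0.5y_E².
∂π/∂y_E = 185.5 − 5y_E − 2y_B = 0, so y_E = 37.1 − 0.4y_B.
The reaction-function slope is −0.4, so a 15-unit rise in y_B moves y_E by −0.4 × 15 = −6. E's best response falls — the actions are strategic substitutes.

-6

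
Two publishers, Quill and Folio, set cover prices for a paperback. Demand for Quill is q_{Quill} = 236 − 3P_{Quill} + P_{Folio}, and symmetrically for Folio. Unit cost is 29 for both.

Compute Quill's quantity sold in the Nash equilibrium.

Quill's profit: π = (P_{Quill} − 29)(236 − 3P_{Quill} + P_{Folio}).
∂π/∂P_{Quill} = 323 − 6P_{Quill} + P_{Folio} = 0 ⇒ P_{Quill} = 323/6 + (1/6)P_{Folio}.
The game is symmetric, so in equilibrium P_{Folio} = P_{Quill}: the reaction function gives (5/6)P_{Quill} = 323/6, hence P_{Quill} = 64.6.
q_{Quill} = 236 − 3·64.6 + 64.6 = 106.8.

106.8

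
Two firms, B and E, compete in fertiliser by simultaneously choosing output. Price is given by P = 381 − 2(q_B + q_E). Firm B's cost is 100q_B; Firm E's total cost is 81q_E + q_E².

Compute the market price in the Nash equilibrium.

Firm B's profit: π = q_B(381 − 2(q_B + q_E)) − 100q_B.
∂π/∂q_B = 281 − 4q_B − 2q_E = 0, so q_B = 70.25 − 0.5q_E.
For E: ∂π/∂q_E = 300 − 6q_E − 2q_B = 0 ⇒ q_E = 50 − (1/3)q_B.
Plugging q_E into B's best response: q_B = 70.25 − 0.5(50 − (1/3)q_B) ⇒ (5/6)q_B = 45.25, so q_B = 54.3.
Then q_E = 50 − (1/3)·54.3 = 31.9.
Equilibrium price: P = 381 − 2·86.2 = 208.6.

208.6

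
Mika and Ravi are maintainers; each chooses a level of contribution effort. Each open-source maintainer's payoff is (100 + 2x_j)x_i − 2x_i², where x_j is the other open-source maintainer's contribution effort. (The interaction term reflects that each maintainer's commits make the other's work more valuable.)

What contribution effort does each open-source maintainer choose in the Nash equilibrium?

Mika's payoff is (100 + 2x_R)x_M − 2x_M².
∂π/∂x_M = 100 + 2x_R − 4x_M = 0, so x_M = 25 + 0.5x_R.
The game is symmetric, so in equilibrium x_R = x_M: the reaction function gives 0.5x_M = 25, hence x_M = 50.

50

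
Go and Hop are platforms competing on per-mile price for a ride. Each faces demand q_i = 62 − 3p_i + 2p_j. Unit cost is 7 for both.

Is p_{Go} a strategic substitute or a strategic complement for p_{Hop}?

strategic complements

Go's profit: π = (p_{Go} − 7)(62 − 3p_{Go} + 2p_{Hop}).
∂π/∂p_{Go} = 83 − 6p_{Go} + 2p_{Hop} = 0 ⇒ p_{Go} = 83/6 + (1/3)p_{Hop}.
The best-response slope dp_{Go}/dp_{Hop} = 1/3 > 0: the reaction function is upward-sloping, so the choices are strategic complements.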